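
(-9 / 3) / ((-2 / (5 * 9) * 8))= 135 / 16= 8.44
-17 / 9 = -1.89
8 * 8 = 64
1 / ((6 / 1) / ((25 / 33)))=25 / 198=0.13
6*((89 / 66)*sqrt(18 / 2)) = 24.27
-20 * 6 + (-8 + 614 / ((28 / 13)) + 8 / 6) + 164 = 13541 / 42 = 322.40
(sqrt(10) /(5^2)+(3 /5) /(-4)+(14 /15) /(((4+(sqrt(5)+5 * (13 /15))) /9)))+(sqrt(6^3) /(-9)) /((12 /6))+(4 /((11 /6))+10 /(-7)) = -sqrt(6) /3 - 189 * sqrt(5) /1450+sqrt(10) /25+75451 /44660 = 0.71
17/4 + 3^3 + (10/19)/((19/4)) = 45285/1444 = 31.36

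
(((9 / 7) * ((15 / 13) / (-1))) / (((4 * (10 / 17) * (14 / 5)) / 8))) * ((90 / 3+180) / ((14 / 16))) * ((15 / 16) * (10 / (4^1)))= -2581875 / 2548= -1013.29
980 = 980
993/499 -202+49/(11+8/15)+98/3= -42238454/258981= -163.09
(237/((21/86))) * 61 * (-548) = -227109832/7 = -32444261.71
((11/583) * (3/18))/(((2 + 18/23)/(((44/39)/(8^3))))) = 0.00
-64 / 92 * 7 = -112 / 23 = -4.87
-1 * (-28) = 28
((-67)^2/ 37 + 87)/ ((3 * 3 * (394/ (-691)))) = -2663114/ 65601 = -40.60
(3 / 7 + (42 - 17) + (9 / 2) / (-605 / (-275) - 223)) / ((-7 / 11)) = -1439933 / 36064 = -39.93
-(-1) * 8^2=64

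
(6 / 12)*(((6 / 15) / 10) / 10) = 1 / 500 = 0.00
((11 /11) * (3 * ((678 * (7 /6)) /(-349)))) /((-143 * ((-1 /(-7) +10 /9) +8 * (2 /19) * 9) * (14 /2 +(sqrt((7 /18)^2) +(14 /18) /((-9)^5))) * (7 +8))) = 0.00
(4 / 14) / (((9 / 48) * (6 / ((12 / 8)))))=8 / 21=0.38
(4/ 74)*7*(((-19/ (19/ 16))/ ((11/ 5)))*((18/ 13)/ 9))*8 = -17920/ 5291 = -3.39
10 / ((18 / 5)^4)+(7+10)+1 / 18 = 17.12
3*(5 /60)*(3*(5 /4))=15 /16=0.94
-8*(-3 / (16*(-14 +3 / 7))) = -0.11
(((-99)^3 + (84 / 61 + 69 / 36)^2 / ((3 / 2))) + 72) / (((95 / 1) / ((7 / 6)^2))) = -38210227202399 / 2748777120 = -13900.81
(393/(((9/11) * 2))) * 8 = 5764/3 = 1921.33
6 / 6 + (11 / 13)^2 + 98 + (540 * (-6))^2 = 1774111252 / 169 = 10497699.72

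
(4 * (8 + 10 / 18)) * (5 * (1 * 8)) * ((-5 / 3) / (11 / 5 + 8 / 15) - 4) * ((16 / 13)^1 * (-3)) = 12418560 / 533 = 23299.36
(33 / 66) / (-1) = -1 / 2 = -0.50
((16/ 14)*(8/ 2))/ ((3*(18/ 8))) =128/ 189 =0.68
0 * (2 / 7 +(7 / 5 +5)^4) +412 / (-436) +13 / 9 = 490 / 981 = 0.50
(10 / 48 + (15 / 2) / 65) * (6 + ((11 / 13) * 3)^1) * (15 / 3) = 18685 / 1352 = 13.82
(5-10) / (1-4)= 5 / 3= 1.67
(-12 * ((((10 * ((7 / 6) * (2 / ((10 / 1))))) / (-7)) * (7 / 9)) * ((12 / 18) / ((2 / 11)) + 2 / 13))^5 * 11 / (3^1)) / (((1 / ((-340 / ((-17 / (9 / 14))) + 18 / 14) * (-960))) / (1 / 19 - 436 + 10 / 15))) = 677583950859903752600320 / 2733083796823263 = 247919200.88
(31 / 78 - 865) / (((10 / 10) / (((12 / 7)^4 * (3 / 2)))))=-349603776 / 31213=-11200.58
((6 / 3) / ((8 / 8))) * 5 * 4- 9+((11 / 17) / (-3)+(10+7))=2437 / 51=47.78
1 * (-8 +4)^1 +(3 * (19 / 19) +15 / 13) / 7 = -310 / 91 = -3.41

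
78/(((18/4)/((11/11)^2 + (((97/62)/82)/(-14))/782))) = 723573955/41744724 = 17.33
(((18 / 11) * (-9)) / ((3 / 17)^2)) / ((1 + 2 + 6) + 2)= -5202 / 121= -42.99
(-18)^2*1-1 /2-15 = 617 /2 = 308.50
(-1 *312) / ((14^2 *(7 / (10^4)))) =-780000 / 343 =-2274.05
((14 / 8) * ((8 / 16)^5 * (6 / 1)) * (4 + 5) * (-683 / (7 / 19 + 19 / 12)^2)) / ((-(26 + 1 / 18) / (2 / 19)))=28380699 / 13267675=2.14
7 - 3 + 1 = 5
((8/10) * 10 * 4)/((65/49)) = 1568/65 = 24.12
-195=-195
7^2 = 49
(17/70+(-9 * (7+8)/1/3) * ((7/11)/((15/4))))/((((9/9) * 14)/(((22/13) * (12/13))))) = -34158/41405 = -0.82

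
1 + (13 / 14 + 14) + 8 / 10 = 1171 / 70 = 16.73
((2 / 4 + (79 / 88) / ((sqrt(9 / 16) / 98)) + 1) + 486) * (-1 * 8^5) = -654000128 / 33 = -19818185.70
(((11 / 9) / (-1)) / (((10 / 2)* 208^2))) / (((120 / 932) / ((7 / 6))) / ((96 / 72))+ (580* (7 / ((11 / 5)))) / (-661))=130449011 / 62548805779200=0.00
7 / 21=1 / 3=0.33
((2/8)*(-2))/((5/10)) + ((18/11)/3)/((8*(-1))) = -47/44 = -1.07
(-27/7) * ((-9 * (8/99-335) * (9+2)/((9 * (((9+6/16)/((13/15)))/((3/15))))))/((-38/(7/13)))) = 132628/35625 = 3.72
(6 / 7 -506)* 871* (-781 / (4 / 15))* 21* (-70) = -1894226934600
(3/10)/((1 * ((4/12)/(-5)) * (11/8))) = -36/11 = -3.27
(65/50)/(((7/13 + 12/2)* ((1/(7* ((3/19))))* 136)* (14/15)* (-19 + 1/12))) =-4563/49858280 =-0.00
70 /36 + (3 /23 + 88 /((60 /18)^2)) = 103447 /10350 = 9.99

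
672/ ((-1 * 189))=-3.56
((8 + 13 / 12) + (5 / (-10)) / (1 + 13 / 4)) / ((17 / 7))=12803 / 3468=3.69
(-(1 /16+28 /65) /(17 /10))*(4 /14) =-513 /6188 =-0.08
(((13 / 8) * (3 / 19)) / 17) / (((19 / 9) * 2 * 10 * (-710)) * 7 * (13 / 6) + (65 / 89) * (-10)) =-7209 / 217169825200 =-0.00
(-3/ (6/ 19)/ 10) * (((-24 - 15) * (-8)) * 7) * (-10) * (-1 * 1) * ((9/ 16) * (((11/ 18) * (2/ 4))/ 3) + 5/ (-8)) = 11778.81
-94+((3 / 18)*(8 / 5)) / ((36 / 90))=-280 / 3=-93.33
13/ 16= 0.81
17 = 17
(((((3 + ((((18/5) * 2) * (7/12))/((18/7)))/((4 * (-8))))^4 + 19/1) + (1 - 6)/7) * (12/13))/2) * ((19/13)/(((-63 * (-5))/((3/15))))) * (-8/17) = -10608624840941893/560477159424000000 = -0.02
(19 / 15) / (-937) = -19 / 14055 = -0.00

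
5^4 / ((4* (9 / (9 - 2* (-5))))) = 11875 / 36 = 329.86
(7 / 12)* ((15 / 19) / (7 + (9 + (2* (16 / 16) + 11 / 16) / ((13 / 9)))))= 364 / 14117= 0.03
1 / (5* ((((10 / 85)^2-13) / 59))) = -17051 / 18765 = -0.91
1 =1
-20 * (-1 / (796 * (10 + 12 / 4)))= 0.00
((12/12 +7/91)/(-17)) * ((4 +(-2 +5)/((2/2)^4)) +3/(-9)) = -280/663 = -0.42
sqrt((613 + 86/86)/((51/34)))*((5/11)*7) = 70*sqrt(921)/33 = 64.37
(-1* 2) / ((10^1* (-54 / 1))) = 0.00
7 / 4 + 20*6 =487 / 4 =121.75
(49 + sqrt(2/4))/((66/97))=97 * sqrt(2)/132 + 4753/66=73.05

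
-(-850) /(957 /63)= 17850 /319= 55.96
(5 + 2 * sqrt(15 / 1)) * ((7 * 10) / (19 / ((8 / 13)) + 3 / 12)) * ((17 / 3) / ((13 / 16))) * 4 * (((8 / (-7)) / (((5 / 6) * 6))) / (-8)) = 87040 / 9711 + 34816 * sqrt(15) / 9711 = 22.85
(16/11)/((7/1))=16/77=0.21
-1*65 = -65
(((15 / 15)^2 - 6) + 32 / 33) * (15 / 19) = -35 / 11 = -3.18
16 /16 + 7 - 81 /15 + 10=63 /5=12.60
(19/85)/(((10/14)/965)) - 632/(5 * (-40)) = 305.15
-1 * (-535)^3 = 153130375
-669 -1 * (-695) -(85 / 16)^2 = -569 / 256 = -2.22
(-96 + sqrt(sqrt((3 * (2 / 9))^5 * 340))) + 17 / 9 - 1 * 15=-982 / 9 + 2 * 6^(3 / 4) * 85^(1 / 4) / 9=-106.52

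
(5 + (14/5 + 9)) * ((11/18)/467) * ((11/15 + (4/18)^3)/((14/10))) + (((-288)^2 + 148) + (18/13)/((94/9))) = 259260792720131/3120160095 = 83092.14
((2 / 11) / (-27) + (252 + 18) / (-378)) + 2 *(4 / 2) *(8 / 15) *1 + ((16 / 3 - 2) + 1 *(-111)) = -1104514 / 10395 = -106.25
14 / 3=4.67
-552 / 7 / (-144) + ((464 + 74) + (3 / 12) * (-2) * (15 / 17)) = 538.11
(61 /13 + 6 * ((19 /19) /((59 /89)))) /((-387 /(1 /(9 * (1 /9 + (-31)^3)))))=10541 /79585197822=0.00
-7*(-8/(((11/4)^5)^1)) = 57344/161051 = 0.36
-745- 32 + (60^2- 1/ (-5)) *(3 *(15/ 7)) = 156570/ 7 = 22367.14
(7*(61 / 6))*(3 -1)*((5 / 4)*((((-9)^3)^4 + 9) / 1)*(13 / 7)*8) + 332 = 746555408122232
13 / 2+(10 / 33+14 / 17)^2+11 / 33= 5100035 / 629442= 8.10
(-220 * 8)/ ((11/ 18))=-2880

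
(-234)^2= 54756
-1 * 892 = -892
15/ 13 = 1.15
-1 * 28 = -28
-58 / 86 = -29 / 43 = -0.67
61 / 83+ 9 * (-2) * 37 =-55217 / 83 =-665.27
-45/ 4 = -11.25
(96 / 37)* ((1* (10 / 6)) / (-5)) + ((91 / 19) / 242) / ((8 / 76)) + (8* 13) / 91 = 58417 / 125356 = 0.47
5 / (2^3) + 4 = 37 / 8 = 4.62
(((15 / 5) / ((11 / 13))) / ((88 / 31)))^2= 1461681 / 937024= 1.56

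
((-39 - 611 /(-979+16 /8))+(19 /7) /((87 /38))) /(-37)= 22127234 /22014741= 1.01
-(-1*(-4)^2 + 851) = -835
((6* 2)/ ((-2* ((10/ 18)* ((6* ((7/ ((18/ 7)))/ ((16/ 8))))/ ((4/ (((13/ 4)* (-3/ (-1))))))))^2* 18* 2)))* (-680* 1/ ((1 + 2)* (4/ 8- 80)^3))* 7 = -557056/ 129449295885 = -0.00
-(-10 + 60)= -50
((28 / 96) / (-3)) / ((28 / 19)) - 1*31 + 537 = 145709 / 288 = 505.93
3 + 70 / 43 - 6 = -59 / 43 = -1.37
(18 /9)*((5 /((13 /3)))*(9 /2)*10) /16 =675 /104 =6.49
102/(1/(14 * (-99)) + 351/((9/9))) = 141372/486485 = 0.29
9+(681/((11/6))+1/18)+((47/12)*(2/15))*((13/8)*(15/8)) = 4841987/12672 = 382.10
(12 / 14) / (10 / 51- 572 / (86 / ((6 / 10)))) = -32895 / 145628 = -0.23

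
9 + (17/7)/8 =521/56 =9.30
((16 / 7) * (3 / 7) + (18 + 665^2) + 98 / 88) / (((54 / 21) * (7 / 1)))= 105942269 / 4312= 24569.17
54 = 54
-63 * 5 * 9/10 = -567/2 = -283.50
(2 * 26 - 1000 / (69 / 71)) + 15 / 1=-961.99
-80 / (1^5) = -80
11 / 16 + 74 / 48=107 / 48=2.23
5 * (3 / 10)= 3 / 2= 1.50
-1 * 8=-8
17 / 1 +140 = 157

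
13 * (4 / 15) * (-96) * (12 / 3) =-6656 / 5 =-1331.20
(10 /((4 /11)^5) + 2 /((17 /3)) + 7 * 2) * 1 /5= 13814263 /43520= 317.42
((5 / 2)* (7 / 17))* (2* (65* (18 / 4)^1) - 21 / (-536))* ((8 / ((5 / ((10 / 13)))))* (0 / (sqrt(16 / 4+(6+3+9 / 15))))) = 0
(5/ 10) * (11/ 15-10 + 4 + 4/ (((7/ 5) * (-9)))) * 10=-1759/ 63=-27.92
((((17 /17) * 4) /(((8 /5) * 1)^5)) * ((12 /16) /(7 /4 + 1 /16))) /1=9375 /59392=0.16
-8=-8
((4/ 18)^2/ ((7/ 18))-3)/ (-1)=181/ 63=2.87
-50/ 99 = -0.51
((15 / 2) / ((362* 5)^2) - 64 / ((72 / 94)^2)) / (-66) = 1.65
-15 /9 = -5 /3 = -1.67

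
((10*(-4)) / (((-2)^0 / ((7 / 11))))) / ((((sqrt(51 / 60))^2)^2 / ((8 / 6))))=-448000 / 9537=-46.97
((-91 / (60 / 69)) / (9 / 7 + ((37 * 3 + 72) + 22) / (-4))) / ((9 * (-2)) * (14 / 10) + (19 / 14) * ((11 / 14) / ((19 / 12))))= -717899 / 8406591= -0.09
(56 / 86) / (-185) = -28 / 7955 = -0.00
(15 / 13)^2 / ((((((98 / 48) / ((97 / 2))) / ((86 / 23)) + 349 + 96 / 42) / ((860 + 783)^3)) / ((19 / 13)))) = 531444934946585016 / 21632859365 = 24566559.88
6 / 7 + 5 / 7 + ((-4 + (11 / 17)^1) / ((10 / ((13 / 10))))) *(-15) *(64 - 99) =-108179 / 476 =-227.27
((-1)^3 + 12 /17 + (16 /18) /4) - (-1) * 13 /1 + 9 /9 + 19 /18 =4585 /306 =14.98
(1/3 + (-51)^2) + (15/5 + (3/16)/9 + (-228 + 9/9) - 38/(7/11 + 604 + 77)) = 427799605/179952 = 2377.30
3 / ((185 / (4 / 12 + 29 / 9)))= 32 / 555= 0.06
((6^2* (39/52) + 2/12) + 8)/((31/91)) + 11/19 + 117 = 780343/3534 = 220.81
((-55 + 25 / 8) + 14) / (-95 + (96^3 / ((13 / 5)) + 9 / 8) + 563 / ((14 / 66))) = -27573 / 249589955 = -0.00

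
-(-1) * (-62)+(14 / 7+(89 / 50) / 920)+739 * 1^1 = 31234089 / 46000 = 679.00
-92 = -92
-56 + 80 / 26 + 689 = 8269 / 13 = 636.08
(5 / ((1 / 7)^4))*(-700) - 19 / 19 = -8403501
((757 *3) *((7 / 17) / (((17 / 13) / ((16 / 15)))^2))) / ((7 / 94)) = 3078579712 / 368475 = 8354.92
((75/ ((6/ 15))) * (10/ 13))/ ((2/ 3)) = 5625/ 26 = 216.35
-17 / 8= -2.12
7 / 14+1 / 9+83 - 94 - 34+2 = -763 / 18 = -42.39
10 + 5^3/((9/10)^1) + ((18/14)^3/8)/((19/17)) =69973777/469224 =149.13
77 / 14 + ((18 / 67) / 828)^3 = 161012870525 / 29275067368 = 5.50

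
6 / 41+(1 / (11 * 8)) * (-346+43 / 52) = -708453 / 187616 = -3.78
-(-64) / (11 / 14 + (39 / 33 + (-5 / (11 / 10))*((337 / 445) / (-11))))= 9649024 / 343817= 28.06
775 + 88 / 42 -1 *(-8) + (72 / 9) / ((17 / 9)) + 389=420664 / 357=1178.33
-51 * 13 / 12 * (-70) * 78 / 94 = 301665 / 94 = 3209.20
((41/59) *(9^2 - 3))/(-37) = -3198/2183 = -1.46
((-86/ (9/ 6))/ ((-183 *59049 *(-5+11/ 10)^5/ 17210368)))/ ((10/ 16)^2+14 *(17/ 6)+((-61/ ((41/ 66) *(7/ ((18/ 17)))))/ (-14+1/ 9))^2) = -7046610065547673600000000000/ 2868644836837909217512643699259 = -0.00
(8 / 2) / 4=1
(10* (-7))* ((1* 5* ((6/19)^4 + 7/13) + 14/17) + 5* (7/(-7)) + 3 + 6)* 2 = -30505336540/28800941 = -1059.18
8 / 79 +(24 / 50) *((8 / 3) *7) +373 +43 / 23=17440058 / 45425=383.93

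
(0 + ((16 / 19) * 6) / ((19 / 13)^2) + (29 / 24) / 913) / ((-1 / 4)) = -355699199 / 37573602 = -9.47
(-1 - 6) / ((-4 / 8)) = 14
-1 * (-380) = 380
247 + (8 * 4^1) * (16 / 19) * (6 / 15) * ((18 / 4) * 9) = 64937 / 95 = 683.55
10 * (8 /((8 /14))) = 140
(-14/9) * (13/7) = -26/9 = -2.89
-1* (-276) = 276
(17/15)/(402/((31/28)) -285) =0.01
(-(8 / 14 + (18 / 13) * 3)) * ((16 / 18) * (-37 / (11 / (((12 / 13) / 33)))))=509120 / 1288287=0.40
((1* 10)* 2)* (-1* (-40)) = 800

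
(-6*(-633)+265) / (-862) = -4063 / 862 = -4.71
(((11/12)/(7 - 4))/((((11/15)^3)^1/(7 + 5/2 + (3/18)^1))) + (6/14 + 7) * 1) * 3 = 151629/3388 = 44.75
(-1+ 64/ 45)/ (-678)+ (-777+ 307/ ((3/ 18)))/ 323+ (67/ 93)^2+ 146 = 1418813087203/ 9470395530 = 149.82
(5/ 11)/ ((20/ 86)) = 43/ 22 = 1.95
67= 67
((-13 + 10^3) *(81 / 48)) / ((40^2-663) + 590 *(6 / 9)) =79947 / 63856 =1.25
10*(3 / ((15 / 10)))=20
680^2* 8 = 3699200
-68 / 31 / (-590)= 34 / 9145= 0.00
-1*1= -1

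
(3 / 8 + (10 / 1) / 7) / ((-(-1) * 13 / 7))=101 / 104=0.97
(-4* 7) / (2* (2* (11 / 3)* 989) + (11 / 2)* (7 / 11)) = -168 / 87053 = -0.00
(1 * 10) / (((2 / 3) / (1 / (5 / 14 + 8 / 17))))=3570 / 197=18.12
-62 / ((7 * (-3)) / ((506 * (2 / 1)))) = 2987.81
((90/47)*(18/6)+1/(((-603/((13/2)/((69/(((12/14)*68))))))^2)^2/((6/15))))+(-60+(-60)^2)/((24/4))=595.74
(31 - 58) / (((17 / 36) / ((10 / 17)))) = -9720 / 289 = -33.63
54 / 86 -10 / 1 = -403 / 43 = -9.37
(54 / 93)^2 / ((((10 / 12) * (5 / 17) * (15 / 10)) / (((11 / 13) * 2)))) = 484704 / 312325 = 1.55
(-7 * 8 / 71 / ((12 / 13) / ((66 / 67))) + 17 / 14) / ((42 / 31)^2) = 2649477 / 13053208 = 0.20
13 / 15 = 0.87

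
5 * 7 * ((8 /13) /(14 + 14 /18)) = 360 /247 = 1.46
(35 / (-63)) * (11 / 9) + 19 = 1484 / 81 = 18.32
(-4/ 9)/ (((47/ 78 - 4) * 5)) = 0.03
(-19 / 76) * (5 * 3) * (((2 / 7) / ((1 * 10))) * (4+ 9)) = -39 / 28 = -1.39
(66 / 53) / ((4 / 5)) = 165 / 106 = 1.56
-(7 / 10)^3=-343 / 1000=-0.34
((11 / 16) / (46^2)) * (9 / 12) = 33 / 135424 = 0.00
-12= -12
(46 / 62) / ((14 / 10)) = 115 / 217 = 0.53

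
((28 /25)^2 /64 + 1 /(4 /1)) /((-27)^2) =337 /911250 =0.00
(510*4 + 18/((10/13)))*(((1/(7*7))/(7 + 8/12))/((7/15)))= 92853/7889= 11.77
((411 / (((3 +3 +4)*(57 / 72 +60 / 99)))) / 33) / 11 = 0.08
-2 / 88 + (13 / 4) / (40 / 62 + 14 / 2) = 1049 / 2607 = 0.40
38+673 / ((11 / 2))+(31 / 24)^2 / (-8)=8117941 / 50688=160.16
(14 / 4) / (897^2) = 7 / 1609218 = 0.00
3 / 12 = 1 / 4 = 0.25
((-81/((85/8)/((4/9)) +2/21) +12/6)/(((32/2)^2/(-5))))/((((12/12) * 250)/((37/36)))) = 410219/3716121600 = 0.00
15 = 15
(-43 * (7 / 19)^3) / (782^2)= -14749 / 4194443116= -0.00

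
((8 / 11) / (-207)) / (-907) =8 / 2065239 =0.00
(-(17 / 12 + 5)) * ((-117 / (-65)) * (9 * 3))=-6237 / 20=-311.85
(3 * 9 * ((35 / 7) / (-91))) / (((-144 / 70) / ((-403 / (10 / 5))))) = -2325 / 16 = -145.31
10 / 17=0.59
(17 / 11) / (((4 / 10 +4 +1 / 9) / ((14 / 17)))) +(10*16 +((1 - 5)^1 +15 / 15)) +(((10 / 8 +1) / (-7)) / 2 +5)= 2896137 / 17864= 162.12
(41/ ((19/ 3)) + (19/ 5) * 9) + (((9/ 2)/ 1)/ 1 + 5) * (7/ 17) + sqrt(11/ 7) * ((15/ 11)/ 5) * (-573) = 144011/ 3230 - 1719 * sqrt(77)/ 77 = -151.31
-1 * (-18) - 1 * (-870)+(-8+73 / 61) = 53753 / 61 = 881.20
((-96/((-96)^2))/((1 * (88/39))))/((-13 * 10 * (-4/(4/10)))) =-1/281600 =-0.00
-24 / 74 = -12 / 37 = -0.32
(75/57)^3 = 15625/6859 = 2.28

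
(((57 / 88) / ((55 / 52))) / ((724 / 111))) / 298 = 82251 / 261059920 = 0.00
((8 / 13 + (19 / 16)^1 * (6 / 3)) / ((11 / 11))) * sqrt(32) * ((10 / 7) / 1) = 24.17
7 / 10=0.70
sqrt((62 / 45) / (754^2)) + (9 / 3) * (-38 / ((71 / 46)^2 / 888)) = -214206912 / 5041 + sqrt(310) / 11310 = -42492.94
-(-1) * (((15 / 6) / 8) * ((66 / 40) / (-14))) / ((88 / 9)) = -27 / 7168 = -0.00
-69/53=-1.30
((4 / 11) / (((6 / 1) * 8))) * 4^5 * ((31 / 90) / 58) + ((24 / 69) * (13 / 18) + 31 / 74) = 0.72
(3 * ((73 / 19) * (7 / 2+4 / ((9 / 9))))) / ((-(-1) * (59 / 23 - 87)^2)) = 1737765 / 143311832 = 0.01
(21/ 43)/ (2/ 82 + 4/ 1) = 287/ 2365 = 0.12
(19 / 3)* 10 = 190 / 3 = 63.33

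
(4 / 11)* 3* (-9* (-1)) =108 / 11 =9.82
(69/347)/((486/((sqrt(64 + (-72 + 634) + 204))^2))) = 0.34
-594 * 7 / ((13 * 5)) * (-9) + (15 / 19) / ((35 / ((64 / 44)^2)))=602282166 / 1046045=575.77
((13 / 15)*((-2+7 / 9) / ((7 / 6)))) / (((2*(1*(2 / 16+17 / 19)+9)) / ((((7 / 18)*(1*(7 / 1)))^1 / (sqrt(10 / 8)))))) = -152152*sqrt(5) / 3084075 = -0.11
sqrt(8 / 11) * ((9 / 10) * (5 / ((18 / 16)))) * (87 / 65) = 696 * sqrt(22) / 715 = 4.57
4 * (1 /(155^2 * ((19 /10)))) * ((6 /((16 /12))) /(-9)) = -4 /91295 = -0.00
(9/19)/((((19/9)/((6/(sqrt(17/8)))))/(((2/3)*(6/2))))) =1944*sqrt(34)/6137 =1.85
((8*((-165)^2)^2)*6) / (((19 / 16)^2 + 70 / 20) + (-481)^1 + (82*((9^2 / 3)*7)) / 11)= 100186606080000 / 2626819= 38139896.99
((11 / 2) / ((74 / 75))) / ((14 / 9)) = 7425 / 2072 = 3.58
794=794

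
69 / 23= 3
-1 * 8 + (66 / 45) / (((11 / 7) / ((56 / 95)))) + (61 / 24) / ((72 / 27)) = -6.50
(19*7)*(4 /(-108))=-133 /27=-4.93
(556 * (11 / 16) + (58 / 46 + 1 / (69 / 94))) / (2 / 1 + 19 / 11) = 1168475 / 11316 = 103.26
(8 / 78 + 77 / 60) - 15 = -10619 / 780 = -13.61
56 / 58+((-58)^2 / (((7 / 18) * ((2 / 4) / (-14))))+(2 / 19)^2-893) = -2545014145 / 10469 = -243100.02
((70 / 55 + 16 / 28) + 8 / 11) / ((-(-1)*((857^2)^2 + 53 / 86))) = 1548 / 324728030828173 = 0.00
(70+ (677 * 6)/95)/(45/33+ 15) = 29458/4275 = 6.89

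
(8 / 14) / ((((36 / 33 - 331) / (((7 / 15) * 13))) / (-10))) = 1144 / 10887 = 0.11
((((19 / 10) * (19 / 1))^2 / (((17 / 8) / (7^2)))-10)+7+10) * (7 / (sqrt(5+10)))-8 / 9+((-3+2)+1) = -8 / 9+89421031 * sqrt(15) / 6375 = 54324.78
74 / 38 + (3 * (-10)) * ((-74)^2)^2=-17092348283 / 19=-899597278.05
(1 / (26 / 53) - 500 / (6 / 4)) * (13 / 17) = -25841 / 102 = -253.34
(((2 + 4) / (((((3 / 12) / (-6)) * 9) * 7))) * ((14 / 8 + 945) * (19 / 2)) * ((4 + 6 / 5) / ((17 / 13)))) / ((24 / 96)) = -27794416 / 85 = -326993.13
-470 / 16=-29.38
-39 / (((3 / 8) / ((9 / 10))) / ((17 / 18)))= -442 / 5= -88.40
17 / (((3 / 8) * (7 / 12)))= 544 / 7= 77.71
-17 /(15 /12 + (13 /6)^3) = -3672 /2467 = -1.49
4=4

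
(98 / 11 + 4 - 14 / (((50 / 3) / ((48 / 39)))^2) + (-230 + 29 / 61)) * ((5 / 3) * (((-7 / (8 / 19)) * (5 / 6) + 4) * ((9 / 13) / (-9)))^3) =-147748318234756943 / 939294061056000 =-157.30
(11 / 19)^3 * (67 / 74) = 89177 / 507566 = 0.18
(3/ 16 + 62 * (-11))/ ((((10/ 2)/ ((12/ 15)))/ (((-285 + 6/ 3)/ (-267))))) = -3087247/ 26700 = -115.63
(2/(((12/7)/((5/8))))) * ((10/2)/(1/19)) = 3325/48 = 69.27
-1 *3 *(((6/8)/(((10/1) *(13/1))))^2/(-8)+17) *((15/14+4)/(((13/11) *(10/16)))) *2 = -86162398113/123032000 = -700.33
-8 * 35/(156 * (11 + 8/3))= -70/533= -0.13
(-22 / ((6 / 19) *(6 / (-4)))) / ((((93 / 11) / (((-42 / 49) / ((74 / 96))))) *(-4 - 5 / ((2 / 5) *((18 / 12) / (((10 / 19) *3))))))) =1397792 / 3926181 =0.36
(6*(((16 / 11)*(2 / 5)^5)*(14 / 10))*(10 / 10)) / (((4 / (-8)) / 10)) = -86016 / 34375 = -2.50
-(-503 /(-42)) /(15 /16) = -4024 /315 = -12.77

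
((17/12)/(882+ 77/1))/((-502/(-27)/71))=10863/1925672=0.01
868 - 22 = 846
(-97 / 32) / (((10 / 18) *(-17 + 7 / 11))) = 1067 / 3200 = 0.33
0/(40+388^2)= 0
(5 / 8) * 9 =45 / 8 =5.62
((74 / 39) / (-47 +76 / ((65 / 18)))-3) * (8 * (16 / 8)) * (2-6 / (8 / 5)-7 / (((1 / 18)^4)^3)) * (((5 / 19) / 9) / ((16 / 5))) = 1799219847532131921625 / 494532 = 3638227349356830.14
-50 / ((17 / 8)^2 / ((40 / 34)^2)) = -1280000 / 83521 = -15.33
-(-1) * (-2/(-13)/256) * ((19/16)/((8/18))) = 171/106496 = 0.00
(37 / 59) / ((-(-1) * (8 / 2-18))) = -37 / 826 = -0.04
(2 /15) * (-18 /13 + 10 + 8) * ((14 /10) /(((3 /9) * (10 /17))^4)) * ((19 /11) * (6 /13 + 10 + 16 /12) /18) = 13796499906 /5809375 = 2374.87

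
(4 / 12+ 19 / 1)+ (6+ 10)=35.33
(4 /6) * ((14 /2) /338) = 7 /507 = 0.01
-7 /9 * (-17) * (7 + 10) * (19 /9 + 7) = 165886 /81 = 2047.98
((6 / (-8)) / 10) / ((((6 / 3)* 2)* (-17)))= 3 / 2720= 0.00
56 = 56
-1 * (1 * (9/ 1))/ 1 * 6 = -54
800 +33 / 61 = 800.54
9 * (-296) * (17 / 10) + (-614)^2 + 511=1864891 / 5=372978.20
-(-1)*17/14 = 17/14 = 1.21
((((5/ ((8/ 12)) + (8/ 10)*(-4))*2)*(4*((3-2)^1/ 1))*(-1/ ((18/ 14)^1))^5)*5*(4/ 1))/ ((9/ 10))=-115632160/ 531441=-217.58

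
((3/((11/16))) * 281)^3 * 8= 19630558642176/1331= 14748729257.83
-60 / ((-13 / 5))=300 / 13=23.08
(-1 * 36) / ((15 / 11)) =-132 / 5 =-26.40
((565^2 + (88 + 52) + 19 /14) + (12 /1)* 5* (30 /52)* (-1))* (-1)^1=-58118377 /182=-319331.74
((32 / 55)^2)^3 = 1073741824 / 27680640625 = 0.04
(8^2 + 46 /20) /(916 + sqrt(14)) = 151827 /2097605 - 663* sqrt(14) /8390420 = 0.07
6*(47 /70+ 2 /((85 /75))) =8697 /595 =14.62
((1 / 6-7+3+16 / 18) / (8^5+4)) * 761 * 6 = -40333 / 98316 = -0.41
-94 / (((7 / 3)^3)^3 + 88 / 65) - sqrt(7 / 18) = -0.67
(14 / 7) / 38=0.05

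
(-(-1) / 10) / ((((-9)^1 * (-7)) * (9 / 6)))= 1 / 945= 0.00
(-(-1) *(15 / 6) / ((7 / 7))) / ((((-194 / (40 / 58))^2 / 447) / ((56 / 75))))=83440 / 7912969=0.01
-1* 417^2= -173889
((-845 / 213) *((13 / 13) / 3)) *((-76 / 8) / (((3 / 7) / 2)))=112385 / 1917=58.63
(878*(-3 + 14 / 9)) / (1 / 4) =-45656 / 9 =-5072.89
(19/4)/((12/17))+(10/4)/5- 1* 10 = -133/48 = -2.77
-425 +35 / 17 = -422.94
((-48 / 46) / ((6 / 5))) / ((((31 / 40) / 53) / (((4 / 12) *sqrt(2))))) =-42400 *sqrt(2) / 2139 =-28.03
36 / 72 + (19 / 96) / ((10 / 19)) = 841 / 960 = 0.88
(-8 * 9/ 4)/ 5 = -18/ 5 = -3.60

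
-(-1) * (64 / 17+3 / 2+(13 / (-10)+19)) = 1952 / 85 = 22.96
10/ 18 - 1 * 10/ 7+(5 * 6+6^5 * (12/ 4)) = 1471499/ 63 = 23357.13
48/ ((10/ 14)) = 336/ 5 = 67.20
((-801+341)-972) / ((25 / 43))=-61576 / 25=-2463.04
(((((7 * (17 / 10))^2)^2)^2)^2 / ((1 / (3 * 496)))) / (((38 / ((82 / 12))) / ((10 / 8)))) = 2055402748029386076639524173514168951 / 38000000000000000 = 54089546000773317806.30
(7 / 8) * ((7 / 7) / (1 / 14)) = 49 / 4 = 12.25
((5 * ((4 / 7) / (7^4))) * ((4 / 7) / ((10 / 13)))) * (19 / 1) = 1976 / 117649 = 0.02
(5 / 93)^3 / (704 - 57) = 0.00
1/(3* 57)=1/171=0.01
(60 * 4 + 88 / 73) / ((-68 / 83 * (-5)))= 365366 / 6205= 58.88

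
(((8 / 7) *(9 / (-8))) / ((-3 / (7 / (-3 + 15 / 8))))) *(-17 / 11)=136 / 33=4.12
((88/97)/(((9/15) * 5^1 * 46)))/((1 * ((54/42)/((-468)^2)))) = 2498496/2231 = 1119.90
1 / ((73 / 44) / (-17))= -748 / 73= -10.25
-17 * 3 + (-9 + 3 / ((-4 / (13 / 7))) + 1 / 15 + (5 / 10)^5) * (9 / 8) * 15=-402711 / 1792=-224.73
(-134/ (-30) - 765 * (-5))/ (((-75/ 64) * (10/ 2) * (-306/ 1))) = 1838144/ 860625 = 2.14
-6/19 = -0.32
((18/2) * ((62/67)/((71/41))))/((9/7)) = 17794/4757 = 3.74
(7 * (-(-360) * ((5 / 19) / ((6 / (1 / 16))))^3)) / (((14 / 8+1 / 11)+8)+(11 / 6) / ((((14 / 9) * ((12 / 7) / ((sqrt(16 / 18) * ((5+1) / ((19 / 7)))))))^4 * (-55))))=4571875 / 865654015488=0.00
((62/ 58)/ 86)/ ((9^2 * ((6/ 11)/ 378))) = 0.11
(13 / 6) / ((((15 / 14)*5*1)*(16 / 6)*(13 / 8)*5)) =7 / 375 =0.02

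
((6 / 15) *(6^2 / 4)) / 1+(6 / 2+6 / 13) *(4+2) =1584 / 65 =24.37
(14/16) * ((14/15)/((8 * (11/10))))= 49/528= 0.09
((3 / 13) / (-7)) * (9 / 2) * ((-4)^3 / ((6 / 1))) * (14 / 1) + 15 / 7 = 2211 / 91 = 24.30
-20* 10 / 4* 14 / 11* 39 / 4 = -6825 / 11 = -620.45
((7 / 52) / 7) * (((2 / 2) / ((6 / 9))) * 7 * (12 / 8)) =63 / 208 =0.30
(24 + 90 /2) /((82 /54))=1863 /41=45.44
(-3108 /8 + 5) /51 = -767 /102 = -7.52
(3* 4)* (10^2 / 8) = 150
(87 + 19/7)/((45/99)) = 197.37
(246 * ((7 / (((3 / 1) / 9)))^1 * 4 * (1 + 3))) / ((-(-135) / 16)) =146944 / 15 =9796.27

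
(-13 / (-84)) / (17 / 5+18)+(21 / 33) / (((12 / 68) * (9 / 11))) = 357109 / 80892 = 4.41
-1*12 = -12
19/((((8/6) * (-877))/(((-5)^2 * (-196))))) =69825/877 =79.62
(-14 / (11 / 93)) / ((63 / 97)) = -6014 / 33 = -182.24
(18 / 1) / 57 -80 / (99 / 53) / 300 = 0.17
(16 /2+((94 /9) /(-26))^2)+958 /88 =11472755 /602316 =19.05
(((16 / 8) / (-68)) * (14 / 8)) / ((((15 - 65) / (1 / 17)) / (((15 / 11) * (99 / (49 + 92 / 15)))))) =567 / 3824048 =0.00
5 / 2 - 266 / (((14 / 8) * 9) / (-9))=309 / 2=154.50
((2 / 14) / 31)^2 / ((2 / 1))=1 / 94178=0.00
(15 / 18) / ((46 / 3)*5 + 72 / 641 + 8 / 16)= 641 / 59443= 0.01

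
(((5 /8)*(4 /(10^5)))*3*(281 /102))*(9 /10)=2529 /13600000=0.00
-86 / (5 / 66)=-5676 / 5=-1135.20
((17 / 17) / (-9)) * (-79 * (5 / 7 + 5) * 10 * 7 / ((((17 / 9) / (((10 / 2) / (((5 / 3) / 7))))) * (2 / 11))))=3649800 / 17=214694.12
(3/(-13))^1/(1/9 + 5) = -0.05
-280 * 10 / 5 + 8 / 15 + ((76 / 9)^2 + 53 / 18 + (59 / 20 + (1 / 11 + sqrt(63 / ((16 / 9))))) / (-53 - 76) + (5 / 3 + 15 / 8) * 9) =-694786567 / 1532520 - 3 * sqrt(7) / 172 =-453.41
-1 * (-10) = 10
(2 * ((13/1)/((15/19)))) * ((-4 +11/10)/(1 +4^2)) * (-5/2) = 7163/510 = 14.05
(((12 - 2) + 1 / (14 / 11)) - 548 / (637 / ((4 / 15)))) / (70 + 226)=201731 / 5656560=0.04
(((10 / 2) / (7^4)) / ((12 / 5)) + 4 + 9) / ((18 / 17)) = 6367877 / 518616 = 12.28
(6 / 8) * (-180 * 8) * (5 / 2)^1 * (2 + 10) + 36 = -32364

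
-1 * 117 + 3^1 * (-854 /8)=-1749 /4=-437.25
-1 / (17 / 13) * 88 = -1144 / 17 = -67.29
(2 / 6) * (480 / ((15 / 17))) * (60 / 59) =10880 / 59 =184.41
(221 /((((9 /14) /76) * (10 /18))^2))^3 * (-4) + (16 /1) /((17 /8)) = -1064965408444054509559315328 /265625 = -4009281537671734624223.30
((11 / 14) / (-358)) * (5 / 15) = -11 / 15036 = -0.00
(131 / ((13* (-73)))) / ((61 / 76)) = -9956 / 57889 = -0.17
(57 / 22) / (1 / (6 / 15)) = 1.04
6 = 6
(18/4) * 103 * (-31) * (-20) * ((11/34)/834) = 526845/4726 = 111.48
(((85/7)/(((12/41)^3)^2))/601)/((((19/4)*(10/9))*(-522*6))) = -80751772097/41530086678528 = -0.00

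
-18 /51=-6 /17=-0.35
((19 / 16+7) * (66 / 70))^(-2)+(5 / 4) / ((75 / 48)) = 76321316 / 93441645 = 0.82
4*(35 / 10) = 14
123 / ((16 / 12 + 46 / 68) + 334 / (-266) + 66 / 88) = 3337236 / 40811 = 81.77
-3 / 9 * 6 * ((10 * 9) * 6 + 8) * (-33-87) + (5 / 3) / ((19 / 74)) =7497010 / 57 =131526.49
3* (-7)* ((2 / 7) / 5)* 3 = -18 / 5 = -3.60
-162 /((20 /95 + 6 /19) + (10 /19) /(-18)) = -27702 /85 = -325.91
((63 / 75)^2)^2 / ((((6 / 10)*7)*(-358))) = -9261 / 27968750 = -0.00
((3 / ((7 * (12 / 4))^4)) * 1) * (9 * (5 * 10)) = 50 / 7203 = 0.01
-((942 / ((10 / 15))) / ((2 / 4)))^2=-7986276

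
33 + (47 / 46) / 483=733241 / 22218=33.00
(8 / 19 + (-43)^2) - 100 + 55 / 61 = 2028624 / 1159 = 1750.32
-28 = -28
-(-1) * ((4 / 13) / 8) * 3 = 3 / 26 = 0.12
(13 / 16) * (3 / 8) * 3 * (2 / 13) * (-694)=-3123 / 32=-97.59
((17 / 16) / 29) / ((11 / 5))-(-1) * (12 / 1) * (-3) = -183659 / 5104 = -35.98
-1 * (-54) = 54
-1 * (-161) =161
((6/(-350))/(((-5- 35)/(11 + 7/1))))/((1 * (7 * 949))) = 27/23250500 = 0.00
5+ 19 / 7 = 54 / 7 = 7.71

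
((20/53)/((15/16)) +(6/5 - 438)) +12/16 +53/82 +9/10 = -56598107/130380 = -434.10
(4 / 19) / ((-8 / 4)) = -0.11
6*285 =1710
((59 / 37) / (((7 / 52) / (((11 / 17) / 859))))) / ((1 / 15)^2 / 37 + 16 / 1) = 7593300 / 13615939421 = 0.00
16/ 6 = 8/ 3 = 2.67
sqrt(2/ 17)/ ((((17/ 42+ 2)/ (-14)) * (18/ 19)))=-2.11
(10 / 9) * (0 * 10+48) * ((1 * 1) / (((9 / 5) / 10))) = 8000 / 27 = 296.30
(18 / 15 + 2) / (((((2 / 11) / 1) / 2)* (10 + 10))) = 44 / 25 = 1.76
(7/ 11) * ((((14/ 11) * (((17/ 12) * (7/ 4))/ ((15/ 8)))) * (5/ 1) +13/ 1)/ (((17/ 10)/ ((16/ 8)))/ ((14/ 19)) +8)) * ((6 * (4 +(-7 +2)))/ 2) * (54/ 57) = -24931200/ 5892337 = -4.23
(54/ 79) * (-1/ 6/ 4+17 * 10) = 36711/ 316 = 116.17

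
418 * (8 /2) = 1672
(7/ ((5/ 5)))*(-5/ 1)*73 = -2555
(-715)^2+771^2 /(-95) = 47971934 /95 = 504967.73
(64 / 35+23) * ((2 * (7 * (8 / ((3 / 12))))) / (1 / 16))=889856 / 5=177971.20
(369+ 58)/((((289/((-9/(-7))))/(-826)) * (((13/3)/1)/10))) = -13604220/3757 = -3621.03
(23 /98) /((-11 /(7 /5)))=-0.03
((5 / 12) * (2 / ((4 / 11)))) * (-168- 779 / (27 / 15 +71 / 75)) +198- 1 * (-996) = 262107 / 1648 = 159.05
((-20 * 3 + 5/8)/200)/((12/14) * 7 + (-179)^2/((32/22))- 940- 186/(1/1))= -19/1338124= -0.00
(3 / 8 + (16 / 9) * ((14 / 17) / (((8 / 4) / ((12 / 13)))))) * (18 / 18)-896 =-4746811 / 5304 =-894.95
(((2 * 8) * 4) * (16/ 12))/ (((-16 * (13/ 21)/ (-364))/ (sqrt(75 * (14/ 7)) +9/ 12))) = 2352 +15680 * sqrt(6) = 40760.00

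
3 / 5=0.60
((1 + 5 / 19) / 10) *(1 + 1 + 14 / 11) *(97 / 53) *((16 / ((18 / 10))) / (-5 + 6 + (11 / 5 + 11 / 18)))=6704640 / 3799411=1.76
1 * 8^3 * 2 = 1024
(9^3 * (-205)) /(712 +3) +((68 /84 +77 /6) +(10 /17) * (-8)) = -6809421 /34034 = -200.08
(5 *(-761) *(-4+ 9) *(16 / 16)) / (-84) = 19025 / 84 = 226.49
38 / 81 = 0.47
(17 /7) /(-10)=-0.24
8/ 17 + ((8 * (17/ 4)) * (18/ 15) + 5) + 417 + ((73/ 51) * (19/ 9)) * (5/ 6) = 6413911/ 13770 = 465.79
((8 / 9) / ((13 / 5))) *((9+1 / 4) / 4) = 185 / 234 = 0.79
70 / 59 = 1.19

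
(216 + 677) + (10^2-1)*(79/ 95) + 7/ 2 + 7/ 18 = 837229/ 855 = 979.22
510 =510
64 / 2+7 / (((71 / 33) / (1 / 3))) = 2349 / 71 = 33.08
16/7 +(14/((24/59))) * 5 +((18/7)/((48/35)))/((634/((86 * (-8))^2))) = 41918939/26628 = 1574.24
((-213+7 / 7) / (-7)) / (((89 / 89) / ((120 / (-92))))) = -6360 / 161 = -39.50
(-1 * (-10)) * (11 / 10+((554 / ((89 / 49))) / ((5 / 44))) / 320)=168883 / 1780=94.88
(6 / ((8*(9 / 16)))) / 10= 2 / 15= 0.13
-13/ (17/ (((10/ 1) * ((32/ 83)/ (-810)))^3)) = 0.00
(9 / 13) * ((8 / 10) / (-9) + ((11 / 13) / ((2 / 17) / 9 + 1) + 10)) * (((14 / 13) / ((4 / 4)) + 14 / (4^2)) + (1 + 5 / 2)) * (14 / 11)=154699713 / 2996708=51.62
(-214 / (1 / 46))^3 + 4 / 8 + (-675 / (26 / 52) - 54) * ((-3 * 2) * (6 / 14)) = -13354967919625 / 14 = -953926279973.21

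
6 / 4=3 / 2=1.50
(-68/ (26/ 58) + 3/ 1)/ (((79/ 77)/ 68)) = -10121188/ 1027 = -9855.10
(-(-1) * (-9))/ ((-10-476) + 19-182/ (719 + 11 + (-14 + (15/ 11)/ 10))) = 47265/ 2453863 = 0.02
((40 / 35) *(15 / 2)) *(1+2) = 25.71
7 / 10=0.70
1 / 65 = 0.02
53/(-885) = -53/885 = -0.06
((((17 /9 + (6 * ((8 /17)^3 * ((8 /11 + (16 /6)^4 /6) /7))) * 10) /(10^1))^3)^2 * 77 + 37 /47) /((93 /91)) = 221411435388533248116893730371566421566445546212859 /2795985600022539573935693954381163409419009000000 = 79.19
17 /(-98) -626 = -61365 /98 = -626.17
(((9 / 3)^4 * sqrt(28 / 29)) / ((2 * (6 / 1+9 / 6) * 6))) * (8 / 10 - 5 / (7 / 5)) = -873 * sqrt(203) / 5075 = -2.45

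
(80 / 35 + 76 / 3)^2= 336400 / 441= 762.81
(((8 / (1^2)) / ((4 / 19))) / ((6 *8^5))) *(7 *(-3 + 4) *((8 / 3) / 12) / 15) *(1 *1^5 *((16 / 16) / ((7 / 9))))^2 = 19 / 573440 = 0.00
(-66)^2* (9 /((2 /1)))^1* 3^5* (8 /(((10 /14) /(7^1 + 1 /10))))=9469412568 /25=378776502.72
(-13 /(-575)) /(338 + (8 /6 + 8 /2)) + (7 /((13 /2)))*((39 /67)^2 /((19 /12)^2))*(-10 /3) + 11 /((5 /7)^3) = 28503757095377 /959758300250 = 29.70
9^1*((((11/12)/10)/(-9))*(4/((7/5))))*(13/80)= -143/3360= -0.04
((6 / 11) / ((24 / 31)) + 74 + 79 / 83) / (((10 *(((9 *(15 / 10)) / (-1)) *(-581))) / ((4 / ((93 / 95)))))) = 249983 / 63427023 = 0.00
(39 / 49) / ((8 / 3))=117 / 392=0.30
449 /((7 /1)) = 449 /7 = 64.14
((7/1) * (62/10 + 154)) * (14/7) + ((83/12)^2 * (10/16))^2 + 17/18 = 20820701261/6635520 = 3137.76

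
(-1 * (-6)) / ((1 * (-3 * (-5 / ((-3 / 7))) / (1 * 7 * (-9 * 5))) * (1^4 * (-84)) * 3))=-3 / 14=-0.21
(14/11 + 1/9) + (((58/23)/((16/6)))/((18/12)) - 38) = -163879/4554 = -35.99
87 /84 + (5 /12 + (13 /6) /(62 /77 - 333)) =776656 /537159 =1.45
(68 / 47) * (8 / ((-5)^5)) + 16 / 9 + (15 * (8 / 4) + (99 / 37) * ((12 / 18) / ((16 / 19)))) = 13261216409 / 391275000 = 33.89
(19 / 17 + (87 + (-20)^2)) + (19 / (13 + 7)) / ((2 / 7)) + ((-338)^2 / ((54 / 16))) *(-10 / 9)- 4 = -6134328577 / 165240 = -37123.75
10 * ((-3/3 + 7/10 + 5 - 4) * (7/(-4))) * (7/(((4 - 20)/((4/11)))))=343/176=1.95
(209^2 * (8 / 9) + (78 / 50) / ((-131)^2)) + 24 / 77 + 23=11550919397302 / 297314325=38850.87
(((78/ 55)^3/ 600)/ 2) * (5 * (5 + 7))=0.14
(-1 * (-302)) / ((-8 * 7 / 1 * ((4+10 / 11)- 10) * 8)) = 1661 / 12544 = 0.13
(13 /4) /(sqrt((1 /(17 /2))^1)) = 13*sqrt(34) /8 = 9.48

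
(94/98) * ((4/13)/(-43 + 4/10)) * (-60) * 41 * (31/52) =5973700/587951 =10.16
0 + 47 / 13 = 47 / 13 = 3.62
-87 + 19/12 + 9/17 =-17317/204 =-84.89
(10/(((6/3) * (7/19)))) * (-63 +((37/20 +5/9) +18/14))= -1419851/1764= -804.90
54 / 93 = 18 / 31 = 0.58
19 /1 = 19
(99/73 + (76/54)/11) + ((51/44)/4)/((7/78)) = 5722231/1214136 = 4.71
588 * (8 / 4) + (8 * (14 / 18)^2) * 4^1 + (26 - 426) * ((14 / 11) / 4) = 951664 / 891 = 1068.09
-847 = -847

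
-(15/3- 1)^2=-16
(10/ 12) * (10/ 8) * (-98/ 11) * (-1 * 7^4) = 2941225/ 132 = 22282.01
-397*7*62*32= -5513536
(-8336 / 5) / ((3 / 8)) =-66688 / 15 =-4445.87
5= 5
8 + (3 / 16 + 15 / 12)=151 / 16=9.44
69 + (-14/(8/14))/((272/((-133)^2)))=-829225/544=-1524.31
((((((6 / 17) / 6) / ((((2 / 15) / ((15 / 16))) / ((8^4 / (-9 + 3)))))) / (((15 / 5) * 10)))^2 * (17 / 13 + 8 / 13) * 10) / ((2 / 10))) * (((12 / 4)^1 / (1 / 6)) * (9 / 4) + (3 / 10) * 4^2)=385839.77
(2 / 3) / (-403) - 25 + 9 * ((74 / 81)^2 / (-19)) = -141764887 / 5581953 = -25.40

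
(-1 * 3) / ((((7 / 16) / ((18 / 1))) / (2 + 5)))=-864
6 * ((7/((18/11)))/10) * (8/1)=308/15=20.53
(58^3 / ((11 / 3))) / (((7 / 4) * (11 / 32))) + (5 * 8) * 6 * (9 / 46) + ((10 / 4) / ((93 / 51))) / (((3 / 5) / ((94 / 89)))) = 88506.29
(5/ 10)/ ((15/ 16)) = 8/ 15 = 0.53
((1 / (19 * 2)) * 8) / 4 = 1 / 19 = 0.05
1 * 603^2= 363609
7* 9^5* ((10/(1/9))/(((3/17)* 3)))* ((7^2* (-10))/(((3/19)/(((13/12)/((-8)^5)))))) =236238154425/32768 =7209416.33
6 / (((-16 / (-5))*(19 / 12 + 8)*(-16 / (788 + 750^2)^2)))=-89238760578 / 23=-3879946112.09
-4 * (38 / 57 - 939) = 11260 / 3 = 3753.33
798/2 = 399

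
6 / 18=0.33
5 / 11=0.45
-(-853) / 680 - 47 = -45.75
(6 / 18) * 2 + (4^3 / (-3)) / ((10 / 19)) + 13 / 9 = -1729 / 45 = -38.42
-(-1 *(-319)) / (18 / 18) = -319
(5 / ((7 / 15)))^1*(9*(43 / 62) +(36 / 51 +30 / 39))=7930425 / 95914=82.68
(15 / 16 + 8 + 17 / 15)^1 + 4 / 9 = 7571 / 720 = 10.52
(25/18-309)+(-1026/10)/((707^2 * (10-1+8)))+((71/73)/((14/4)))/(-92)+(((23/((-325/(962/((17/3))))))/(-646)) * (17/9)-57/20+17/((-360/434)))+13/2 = -19787312598810692/60992237279925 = -324.42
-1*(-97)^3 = 912673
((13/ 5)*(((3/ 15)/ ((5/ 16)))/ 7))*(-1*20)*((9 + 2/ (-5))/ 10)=-17888/ 4375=-4.09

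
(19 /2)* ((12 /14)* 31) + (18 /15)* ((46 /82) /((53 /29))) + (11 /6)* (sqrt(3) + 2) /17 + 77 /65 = 11* sqrt(3) /102 + 12817758409 /50424465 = 254.38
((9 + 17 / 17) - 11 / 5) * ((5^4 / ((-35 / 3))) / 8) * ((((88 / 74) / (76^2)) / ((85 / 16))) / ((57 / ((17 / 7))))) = -0.00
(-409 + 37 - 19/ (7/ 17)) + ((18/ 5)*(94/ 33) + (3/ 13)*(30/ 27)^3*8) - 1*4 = -497864743/ 1216215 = -409.36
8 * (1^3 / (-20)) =-2 / 5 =-0.40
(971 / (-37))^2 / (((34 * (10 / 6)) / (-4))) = -5657046 / 116365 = -48.61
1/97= 0.01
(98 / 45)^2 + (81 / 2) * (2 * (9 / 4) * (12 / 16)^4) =129408721 / 2073600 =62.41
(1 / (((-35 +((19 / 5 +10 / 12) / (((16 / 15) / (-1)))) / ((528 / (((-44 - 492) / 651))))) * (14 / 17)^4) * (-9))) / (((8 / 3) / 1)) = 0.00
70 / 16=35 / 8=4.38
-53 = -53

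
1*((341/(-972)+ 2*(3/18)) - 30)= -29177/972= -30.02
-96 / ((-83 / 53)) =5088 / 83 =61.30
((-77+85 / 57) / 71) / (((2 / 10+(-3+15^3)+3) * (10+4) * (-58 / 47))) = 63215 / 3466081479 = 0.00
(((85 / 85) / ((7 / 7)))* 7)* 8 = 56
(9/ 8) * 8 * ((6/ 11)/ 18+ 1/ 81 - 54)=-48076/ 99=-485.62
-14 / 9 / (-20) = 7 / 90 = 0.08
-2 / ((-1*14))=1 / 7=0.14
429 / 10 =42.90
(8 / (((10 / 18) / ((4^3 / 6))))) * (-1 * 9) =-6912 / 5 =-1382.40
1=1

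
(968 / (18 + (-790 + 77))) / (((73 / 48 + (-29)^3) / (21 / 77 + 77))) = 718080 / 162713261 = 0.00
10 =10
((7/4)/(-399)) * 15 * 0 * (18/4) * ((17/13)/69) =0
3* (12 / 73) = 36 / 73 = 0.49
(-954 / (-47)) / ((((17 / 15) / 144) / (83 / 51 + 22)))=60935.76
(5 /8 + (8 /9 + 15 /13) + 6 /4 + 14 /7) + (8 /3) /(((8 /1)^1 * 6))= 5825 /936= 6.22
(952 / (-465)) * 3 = -952 / 155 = -6.14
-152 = -152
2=2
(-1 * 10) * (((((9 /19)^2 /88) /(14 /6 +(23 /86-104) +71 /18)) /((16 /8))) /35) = 0.00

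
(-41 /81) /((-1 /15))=205 /27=7.59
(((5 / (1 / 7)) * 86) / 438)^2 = 2265025 / 47961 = 47.23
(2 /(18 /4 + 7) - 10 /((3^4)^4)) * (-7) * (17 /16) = -10245105913 /7920596664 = -1.29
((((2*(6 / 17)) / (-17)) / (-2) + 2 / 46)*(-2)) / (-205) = 854 / 1362635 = 0.00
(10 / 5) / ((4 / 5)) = 5 / 2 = 2.50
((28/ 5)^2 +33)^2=2588881/ 625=4142.21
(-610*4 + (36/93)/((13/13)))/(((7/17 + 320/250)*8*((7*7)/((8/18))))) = -2295850/1404207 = -1.63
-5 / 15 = -1 / 3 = -0.33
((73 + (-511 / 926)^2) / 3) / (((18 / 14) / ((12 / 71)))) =3.21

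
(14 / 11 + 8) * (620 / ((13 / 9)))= 569160 / 143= 3980.14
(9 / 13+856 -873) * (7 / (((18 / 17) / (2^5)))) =-403648 / 117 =-3449.98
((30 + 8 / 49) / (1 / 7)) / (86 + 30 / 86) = 63554 / 25991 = 2.45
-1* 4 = -4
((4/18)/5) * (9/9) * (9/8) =1/20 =0.05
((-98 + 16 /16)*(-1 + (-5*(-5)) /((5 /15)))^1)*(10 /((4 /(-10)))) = 179450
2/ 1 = 2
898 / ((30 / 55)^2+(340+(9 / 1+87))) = 54329 / 26396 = 2.06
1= 1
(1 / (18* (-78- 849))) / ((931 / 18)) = -1 / 863037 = -0.00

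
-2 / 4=-1 / 2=-0.50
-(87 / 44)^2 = -7569 / 1936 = -3.91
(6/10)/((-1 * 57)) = -1/95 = -0.01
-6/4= -3/2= -1.50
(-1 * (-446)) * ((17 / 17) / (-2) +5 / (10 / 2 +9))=-446 / 7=-63.71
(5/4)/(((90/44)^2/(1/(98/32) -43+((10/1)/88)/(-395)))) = -15990403/1254204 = -12.75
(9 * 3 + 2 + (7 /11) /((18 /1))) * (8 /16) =5749 /396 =14.52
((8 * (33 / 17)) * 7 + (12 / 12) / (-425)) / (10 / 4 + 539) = 92398 / 460275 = 0.20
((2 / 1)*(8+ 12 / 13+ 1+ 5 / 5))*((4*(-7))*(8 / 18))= -31808 / 117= -271.86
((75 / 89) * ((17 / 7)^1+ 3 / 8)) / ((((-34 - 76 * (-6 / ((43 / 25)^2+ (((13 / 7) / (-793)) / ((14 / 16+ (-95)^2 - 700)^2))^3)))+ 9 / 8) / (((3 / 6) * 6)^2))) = 444039849503301330997110362515987306229316975 / 2532343485433441295383980490007724785929592111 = 0.18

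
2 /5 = 0.40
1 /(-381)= -1 /381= -0.00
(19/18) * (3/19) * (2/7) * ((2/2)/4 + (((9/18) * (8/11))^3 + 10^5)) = 4761.92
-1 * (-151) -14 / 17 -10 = 2383 / 17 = 140.18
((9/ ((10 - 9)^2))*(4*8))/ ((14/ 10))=1440/ 7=205.71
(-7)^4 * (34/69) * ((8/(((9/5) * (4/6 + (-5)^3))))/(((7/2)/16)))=-14927360/77211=-193.33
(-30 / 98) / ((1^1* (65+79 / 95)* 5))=-285 / 306446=-0.00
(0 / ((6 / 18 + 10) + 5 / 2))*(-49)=0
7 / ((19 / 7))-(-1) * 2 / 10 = 264 / 95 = 2.78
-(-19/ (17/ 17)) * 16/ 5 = 304/ 5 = 60.80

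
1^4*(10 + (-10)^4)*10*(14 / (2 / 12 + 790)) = 764400 / 431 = 1773.55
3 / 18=1 / 6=0.17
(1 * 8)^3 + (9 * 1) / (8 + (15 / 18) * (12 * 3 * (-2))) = 26615 / 52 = 511.83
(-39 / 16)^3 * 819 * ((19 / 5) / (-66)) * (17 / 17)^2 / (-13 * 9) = -2629809 / 450560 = -5.84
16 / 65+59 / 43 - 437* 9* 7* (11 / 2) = -846431549 / 5590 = -151418.88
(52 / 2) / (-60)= -13 / 30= -0.43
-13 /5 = -2.60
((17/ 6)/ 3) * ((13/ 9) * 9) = 221/ 18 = 12.28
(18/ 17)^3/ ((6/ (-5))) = -4860/ 4913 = -0.99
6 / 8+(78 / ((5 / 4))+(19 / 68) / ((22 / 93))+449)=3839717 / 7480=513.33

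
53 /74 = 0.72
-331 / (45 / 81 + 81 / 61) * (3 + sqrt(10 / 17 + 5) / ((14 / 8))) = -545157 / 1034 - 363438 * sqrt(1615) / 61523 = -764.63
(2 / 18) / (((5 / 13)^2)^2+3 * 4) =28561 / 3090213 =0.01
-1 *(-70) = 70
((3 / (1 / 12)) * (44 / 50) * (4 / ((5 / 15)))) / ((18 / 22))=11616 / 25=464.64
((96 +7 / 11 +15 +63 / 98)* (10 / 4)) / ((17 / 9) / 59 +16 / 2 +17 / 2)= 45907605 / 2703778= 16.98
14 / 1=14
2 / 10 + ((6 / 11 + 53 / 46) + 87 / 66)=4068 / 1265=3.22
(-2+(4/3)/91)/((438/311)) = -84281/59787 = -1.41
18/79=0.23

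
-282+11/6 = -1681/6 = -280.17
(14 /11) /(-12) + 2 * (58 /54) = 1213 /594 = 2.04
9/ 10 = 0.90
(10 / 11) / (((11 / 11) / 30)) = 300 / 11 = 27.27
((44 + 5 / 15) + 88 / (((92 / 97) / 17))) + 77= 117206 / 69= 1698.64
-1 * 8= -8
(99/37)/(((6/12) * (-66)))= -3/37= -0.08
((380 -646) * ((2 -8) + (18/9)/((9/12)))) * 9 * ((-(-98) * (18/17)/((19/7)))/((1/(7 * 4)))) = 145212480/17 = 8541910.59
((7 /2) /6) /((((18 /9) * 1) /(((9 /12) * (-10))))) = -35 /16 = -2.19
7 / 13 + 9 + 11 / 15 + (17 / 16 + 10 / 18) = 111289 / 9360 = 11.89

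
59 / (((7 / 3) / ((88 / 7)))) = 15576 / 49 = 317.88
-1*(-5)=5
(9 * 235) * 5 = 10575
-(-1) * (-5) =-5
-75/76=-0.99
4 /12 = 1 /3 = 0.33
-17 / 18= -0.94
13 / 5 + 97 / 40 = 201 / 40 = 5.02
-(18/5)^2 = -324/25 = -12.96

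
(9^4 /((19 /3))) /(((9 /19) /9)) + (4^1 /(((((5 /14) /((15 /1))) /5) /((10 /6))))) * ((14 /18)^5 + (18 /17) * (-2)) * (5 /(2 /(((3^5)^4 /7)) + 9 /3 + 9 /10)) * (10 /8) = 35994818734325469 /2311738060243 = 15570.46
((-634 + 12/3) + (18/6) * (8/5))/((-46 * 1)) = 1563/115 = 13.59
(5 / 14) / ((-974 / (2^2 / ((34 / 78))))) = -195 / 57953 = -0.00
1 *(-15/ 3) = -5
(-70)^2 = 4900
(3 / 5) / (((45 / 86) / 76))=6536 / 75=87.15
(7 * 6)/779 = 42/779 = 0.05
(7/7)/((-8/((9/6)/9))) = -1/48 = -0.02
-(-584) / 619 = 584 / 619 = 0.94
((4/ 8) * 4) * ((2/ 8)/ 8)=1/ 16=0.06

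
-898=-898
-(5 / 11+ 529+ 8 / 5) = -29208 / 55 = -531.05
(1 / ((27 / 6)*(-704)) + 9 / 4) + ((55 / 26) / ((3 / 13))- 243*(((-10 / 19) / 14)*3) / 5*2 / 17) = 86392531 / 7162848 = 12.06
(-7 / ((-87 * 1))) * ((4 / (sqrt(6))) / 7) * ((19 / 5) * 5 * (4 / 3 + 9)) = 1178 * sqrt(6) / 783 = 3.69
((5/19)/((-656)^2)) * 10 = 25/4088192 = 0.00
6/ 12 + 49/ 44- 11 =-413/ 44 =-9.39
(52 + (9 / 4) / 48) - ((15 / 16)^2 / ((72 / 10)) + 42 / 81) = 1421281 / 27648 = 51.41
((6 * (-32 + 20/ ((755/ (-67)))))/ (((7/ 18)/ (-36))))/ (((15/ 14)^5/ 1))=250779648/ 18875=13286.34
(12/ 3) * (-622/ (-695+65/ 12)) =29856/ 8275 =3.61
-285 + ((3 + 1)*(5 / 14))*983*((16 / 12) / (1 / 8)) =308575 / 21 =14694.05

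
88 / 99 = 8 / 9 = 0.89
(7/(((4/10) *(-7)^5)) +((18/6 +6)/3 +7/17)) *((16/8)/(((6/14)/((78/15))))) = 7239206/87465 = 82.77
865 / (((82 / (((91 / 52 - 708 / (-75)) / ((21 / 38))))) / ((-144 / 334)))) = -22068918 / 239645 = -92.09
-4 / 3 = -1.33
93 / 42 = 31 / 14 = 2.21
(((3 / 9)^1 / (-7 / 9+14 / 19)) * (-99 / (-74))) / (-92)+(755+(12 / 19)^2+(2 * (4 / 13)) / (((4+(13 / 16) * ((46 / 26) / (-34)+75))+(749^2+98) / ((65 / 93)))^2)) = 10475677025014571344441920704203 / 13865568640601977546694983144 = 755.52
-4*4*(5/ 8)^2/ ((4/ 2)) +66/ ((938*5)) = -58361/ 18760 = -3.11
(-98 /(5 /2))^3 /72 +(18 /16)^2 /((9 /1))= -60226163 /72000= -836.47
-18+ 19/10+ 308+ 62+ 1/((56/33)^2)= 5554597/15680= 354.25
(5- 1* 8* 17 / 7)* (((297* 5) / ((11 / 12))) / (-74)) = 81810 / 259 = 315.87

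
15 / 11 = 1.36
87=87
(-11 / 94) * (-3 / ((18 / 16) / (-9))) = -132 / 47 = -2.81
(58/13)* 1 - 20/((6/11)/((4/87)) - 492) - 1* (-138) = 19568396/137319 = 142.50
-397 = -397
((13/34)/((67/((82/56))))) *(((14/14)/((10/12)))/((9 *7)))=533/3348660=0.00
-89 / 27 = -3.30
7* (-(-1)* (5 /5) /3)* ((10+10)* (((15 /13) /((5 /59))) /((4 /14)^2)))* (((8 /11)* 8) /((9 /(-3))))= -15095.20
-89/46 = -1.93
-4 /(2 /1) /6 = -1 /3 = -0.33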